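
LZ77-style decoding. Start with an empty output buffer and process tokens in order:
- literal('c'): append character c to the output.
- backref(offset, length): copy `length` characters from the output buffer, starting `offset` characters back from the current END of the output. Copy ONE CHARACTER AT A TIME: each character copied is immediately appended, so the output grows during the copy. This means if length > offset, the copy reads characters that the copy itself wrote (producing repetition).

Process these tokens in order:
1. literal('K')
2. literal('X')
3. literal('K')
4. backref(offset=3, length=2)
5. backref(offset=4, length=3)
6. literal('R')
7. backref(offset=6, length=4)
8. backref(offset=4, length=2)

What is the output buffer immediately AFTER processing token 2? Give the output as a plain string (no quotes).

Token 1: literal('K'). Output: "K"
Token 2: literal('X'). Output: "KX"

Answer: KX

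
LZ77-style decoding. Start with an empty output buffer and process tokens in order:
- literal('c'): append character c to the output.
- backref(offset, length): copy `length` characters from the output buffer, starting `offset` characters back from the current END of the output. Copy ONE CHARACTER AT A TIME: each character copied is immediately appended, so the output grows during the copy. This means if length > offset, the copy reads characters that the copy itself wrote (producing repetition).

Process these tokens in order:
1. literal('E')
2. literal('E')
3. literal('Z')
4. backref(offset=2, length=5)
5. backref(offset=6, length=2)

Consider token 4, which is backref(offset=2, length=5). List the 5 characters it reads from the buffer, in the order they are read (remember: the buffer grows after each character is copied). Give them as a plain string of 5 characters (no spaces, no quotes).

Answer: EZEZE

Derivation:
Token 1: literal('E'). Output: "E"
Token 2: literal('E'). Output: "EE"
Token 3: literal('Z'). Output: "EEZ"
Token 4: backref(off=2, len=5). Buffer before: "EEZ" (len 3)
  byte 1: read out[1]='E', append. Buffer now: "EEZE"
  byte 2: read out[2]='Z', append. Buffer now: "EEZEZ"
  byte 3: read out[3]='E', append. Buffer now: "EEZEZE"
  byte 4: read out[4]='Z', append. Buffer now: "EEZEZEZ"
  byte 5: read out[5]='E', append. Buffer now: "EEZEZEZE"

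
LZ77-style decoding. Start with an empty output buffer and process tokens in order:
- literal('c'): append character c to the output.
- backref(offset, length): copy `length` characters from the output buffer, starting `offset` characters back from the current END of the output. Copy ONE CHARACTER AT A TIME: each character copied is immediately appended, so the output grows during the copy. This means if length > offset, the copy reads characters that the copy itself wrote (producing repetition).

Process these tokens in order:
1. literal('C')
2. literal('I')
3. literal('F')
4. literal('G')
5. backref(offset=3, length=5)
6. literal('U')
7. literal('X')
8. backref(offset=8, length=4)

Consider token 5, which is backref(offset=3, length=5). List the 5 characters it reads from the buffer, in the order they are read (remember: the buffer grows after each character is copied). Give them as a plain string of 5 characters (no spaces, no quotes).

Token 1: literal('C'). Output: "C"
Token 2: literal('I'). Output: "CI"
Token 3: literal('F'). Output: "CIF"
Token 4: literal('G'). Output: "CIFG"
Token 5: backref(off=3, len=5). Buffer before: "CIFG" (len 4)
  byte 1: read out[1]='I', append. Buffer now: "CIFGI"
  byte 2: read out[2]='F', append. Buffer now: "CIFGIF"
  byte 3: read out[3]='G', append. Buffer now: "CIFGIFG"
  byte 4: read out[4]='I', append. Buffer now: "CIFGIFGI"
  byte 5: read out[5]='F', append. Buffer now: "CIFGIFGIF"

Answer: IFGIF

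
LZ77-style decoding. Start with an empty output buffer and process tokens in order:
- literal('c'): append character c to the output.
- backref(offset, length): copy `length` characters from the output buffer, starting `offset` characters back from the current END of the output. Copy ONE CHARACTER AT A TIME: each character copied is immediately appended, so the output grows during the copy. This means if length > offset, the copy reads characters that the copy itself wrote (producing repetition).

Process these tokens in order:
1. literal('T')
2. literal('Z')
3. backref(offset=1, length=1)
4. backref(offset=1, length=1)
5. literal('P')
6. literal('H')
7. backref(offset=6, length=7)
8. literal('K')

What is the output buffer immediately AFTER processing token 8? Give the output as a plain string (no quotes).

Token 1: literal('T'). Output: "T"
Token 2: literal('Z'). Output: "TZ"
Token 3: backref(off=1, len=1). Copied 'Z' from pos 1. Output: "TZZ"
Token 4: backref(off=1, len=1). Copied 'Z' from pos 2. Output: "TZZZ"
Token 5: literal('P'). Output: "TZZZP"
Token 6: literal('H'). Output: "TZZZPH"
Token 7: backref(off=6, len=7) (overlapping!). Copied 'TZZZPHT' from pos 0. Output: "TZZZPHTZZZPHT"
Token 8: literal('K'). Output: "TZZZPHTZZZPHTK"

Answer: TZZZPHTZZZPHTK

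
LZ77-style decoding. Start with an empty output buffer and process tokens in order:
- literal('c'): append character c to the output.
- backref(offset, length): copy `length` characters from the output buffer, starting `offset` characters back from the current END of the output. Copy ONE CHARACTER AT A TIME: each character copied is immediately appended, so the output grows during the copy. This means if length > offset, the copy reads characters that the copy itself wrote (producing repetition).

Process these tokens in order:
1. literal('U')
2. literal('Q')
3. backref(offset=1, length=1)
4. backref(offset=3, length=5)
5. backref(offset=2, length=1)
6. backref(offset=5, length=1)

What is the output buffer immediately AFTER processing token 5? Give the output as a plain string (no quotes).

Token 1: literal('U'). Output: "U"
Token 2: literal('Q'). Output: "UQ"
Token 3: backref(off=1, len=1). Copied 'Q' from pos 1. Output: "UQQ"
Token 4: backref(off=3, len=5) (overlapping!). Copied 'UQQUQ' from pos 0. Output: "UQQUQQUQ"
Token 5: backref(off=2, len=1). Copied 'U' from pos 6. Output: "UQQUQQUQU"

Answer: UQQUQQUQU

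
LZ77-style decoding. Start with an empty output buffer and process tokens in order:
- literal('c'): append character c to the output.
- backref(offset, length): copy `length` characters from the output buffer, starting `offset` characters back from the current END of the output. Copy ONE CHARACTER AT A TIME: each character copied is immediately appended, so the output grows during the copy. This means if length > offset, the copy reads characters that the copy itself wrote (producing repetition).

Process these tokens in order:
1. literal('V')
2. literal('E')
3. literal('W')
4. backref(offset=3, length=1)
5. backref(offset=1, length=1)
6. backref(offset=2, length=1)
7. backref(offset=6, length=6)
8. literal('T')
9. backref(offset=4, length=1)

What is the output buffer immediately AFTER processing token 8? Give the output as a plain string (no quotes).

Answer: VEWVVVVEWVVVT

Derivation:
Token 1: literal('V'). Output: "V"
Token 2: literal('E'). Output: "VE"
Token 3: literal('W'). Output: "VEW"
Token 4: backref(off=3, len=1). Copied 'V' from pos 0. Output: "VEWV"
Token 5: backref(off=1, len=1). Copied 'V' from pos 3. Output: "VEWVV"
Token 6: backref(off=2, len=1). Copied 'V' from pos 3. Output: "VEWVVV"
Token 7: backref(off=6, len=6). Copied 'VEWVVV' from pos 0. Output: "VEWVVVVEWVVV"
Token 8: literal('T'). Output: "VEWVVVVEWVVVT"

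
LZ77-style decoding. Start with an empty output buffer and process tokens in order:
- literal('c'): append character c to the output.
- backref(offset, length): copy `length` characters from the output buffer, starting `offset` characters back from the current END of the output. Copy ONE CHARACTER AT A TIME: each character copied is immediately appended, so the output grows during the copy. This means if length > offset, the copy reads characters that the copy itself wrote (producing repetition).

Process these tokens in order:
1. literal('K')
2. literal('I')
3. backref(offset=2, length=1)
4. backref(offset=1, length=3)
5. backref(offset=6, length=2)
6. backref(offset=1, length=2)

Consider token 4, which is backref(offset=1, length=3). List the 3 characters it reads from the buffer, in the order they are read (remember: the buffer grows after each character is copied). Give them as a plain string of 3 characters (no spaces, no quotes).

Answer: KKK

Derivation:
Token 1: literal('K'). Output: "K"
Token 2: literal('I'). Output: "KI"
Token 3: backref(off=2, len=1). Copied 'K' from pos 0. Output: "KIK"
Token 4: backref(off=1, len=3). Buffer before: "KIK" (len 3)
  byte 1: read out[2]='K', append. Buffer now: "KIKK"
  byte 2: read out[3]='K', append. Buffer now: "KIKKK"
  byte 3: read out[4]='K', append. Buffer now: "KIKKKK"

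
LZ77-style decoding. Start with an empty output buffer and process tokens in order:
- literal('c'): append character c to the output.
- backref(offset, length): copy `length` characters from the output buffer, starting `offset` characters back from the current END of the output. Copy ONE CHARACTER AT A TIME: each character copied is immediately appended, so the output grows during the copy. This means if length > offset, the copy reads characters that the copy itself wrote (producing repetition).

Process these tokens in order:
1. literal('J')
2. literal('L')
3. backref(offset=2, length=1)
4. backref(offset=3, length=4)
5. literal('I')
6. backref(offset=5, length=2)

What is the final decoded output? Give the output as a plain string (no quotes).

Answer: JLJJLJJIJL

Derivation:
Token 1: literal('J'). Output: "J"
Token 2: literal('L'). Output: "JL"
Token 3: backref(off=2, len=1). Copied 'J' from pos 0. Output: "JLJ"
Token 4: backref(off=3, len=4) (overlapping!). Copied 'JLJJ' from pos 0. Output: "JLJJLJJ"
Token 5: literal('I'). Output: "JLJJLJJI"
Token 6: backref(off=5, len=2). Copied 'JL' from pos 3. Output: "JLJJLJJIJL"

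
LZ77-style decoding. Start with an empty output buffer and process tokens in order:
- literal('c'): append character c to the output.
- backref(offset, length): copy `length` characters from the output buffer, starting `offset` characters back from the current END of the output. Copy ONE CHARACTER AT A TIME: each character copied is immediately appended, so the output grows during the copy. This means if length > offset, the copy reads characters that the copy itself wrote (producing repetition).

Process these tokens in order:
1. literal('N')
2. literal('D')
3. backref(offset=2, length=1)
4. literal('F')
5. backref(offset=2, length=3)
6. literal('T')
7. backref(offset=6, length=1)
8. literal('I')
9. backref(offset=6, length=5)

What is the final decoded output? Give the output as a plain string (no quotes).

Answer: NDNFNFNTNINFNTN

Derivation:
Token 1: literal('N'). Output: "N"
Token 2: literal('D'). Output: "ND"
Token 3: backref(off=2, len=1). Copied 'N' from pos 0. Output: "NDN"
Token 4: literal('F'). Output: "NDNF"
Token 5: backref(off=2, len=3) (overlapping!). Copied 'NFN' from pos 2. Output: "NDNFNFN"
Token 6: literal('T'). Output: "NDNFNFNT"
Token 7: backref(off=6, len=1). Copied 'N' from pos 2. Output: "NDNFNFNTN"
Token 8: literal('I'). Output: "NDNFNFNTNI"
Token 9: backref(off=6, len=5). Copied 'NFNTN' from pos 4. Output: "NDNFNFNTNINFNTN"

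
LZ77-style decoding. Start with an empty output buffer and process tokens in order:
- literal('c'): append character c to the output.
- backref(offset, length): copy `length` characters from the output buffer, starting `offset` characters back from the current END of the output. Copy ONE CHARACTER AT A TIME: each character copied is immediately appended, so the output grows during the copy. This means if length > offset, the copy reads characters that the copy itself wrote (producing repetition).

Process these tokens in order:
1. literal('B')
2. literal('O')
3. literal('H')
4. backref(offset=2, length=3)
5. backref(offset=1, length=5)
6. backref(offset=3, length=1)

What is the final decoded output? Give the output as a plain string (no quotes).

Token 1: literal('B'). Output: "B"
Token 2: literal('O'). Output: "BO"
Token 3: literal('H'). Output: "BOH"
Token 4: backref(off=2, len=3) (overlapping!). Copied 'OHO' from pos 1. Output: "BOHOHO"
Token 5: backref(off=1, len=5) (overlapping!). Copied 'OOOOO' from pos 5. Output: "BOHOHOOOOOO"
Token 6: backref(off=3, len=1). Copied 'O' from pos 8. Output: "BOHOHOOOOOOO"

Answer: BOHOHOOOOOOO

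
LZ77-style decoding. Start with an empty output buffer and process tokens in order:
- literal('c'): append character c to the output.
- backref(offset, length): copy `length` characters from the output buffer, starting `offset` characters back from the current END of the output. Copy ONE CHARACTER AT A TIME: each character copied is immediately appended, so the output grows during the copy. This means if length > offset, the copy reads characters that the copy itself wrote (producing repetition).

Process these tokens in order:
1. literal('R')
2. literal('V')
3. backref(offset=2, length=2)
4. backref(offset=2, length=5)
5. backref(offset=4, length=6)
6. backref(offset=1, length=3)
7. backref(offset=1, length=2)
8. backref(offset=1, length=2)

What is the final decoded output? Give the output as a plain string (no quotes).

Token 1: literal('R'). Output: "R"
Token 2: literal('V'). Output: "RV"
Token 3: backref(off=2, len=2). Copied 'RV' from pos 0. Output: "RVRV"
Token 4: backref(off=2, len=5) (overlapping!). Copied 'RVRVR' from pos 2. Output: "RVRVRVRVR"
Token 5: backref(off=4, len=6) (overlapping!). Copied 'VRVRVR' from pos 5. Output: "RVRVRVRVRVRVRVR"
Token 6: backref(off=1, len=3) (overlapping!). Copied 'RRR' from pos 14. Output: "RVRVRVRVRVRVRVRRRR"
Token 7: backref(off=1, len=2) (overlapping!). Copied 'RR' from pos 17. Output: "RVRVRVRVRVRVRVRRRRRR"
Token 8: backref(off=1, len=2) (overlapping!). Copied 'RR' from pos 19. Output: "RVRVRVRVRVRVRVRRRRRRRR"

Answer: RVRVRVRVRVRVRVRRRRRRRR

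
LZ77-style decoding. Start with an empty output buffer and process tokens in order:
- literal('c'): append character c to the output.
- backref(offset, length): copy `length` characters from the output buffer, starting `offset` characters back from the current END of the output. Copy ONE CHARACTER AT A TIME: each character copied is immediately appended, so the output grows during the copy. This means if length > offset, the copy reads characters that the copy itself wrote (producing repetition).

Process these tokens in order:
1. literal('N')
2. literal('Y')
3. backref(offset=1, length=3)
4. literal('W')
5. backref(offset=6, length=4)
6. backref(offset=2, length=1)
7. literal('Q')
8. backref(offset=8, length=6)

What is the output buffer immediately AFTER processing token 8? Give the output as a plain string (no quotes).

Answer: NYYYYWNYYYYQYWNYYY

Derivation:
Token 1: literal('N'). Output: "N"
Token 2: literal('Y'). Output: "NY"
Token 3: backref(off=1, len=3) (overlapping!). Copied 'YYY' from pos 1. Output: "NYYYY"
Token 4: literal('W'). Output: "NYYYYW"
Token 5: backref(off=6, len=4). Copied 'NYYY' from pos 0. Output: "NYYYYWNYYY"
Token 6: backref(off=2, len=1). Copied 'Y' from pos 8. Output: "NYYYYWNYYYY"
Token 7: literal('Q'). Output: "NYYYYWNYYYYQ"
Token 8: backref(off=8, len=6). Copied 'YWNYYY' from pos 4. Output: "NYYYYWNYYYYQYWNYYY"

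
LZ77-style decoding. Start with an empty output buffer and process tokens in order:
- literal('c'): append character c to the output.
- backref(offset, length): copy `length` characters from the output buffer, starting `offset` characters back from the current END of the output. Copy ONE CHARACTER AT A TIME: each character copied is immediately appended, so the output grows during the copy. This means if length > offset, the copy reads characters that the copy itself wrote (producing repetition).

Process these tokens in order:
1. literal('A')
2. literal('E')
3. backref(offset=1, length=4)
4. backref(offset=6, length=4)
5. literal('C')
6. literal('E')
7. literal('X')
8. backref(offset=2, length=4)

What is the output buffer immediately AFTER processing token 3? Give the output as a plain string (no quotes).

Answer: AEEEEE

Derivation:
Token 1: literal('A'). Output: "A"
Token 2: literal('E'). Output: "AE"
Token 3: backref(off=1, len=4) (overlapping!). Copied 'EEEE' from pos 1. Output: "AEEEEE"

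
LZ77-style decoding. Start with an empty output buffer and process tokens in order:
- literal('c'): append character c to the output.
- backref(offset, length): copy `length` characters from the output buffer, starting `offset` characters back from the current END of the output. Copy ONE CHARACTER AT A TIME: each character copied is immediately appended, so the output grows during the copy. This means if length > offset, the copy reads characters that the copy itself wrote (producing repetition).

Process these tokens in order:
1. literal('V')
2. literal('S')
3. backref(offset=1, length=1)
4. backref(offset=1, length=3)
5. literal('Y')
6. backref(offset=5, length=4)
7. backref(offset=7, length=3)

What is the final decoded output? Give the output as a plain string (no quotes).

Answer: VSSSSSYSSSSSSY

Derivation:
Token 1: literal('V'). Output: "V"
Token 2: literal('S'). Output: "VS"
Token 3: backref(off=1, len=1). Copied 'S' from pos 1. Output: "VSS"
Token 4: backref(off=1, len=3) (overlapping!). Copied 'SSS' from pos 2. Output: "VSSSSS"
Token 5: literal('Y'). Output: "VSSSSSY"
Token 6: backref(off=5, len=4). Copied 'SSSS' from pos 2. Output: "VSSSSSYSSSS"
Token 7: backref(off=7, len=3). Copied 'SSY' from pos 4. Output: "VSSSSSYSSSSSSY"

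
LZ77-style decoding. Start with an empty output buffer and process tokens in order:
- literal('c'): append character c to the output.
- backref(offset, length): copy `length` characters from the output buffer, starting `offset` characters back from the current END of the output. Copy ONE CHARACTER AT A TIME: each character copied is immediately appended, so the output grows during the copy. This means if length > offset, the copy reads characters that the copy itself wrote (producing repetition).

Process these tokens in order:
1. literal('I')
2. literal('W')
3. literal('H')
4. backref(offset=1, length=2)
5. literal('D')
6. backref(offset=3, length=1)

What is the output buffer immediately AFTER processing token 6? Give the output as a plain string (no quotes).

Token 1: literal('I'). Output: "I"
Token 2: literal('W'). Output: "IW"
Token 3: literal('H'). Output: "IWH"
Token 4: backref(off=1, len=2) (overlapping!). Copied 'HH' from pos 2. Output: "IWHHH"
Token 5: literal('D'). Output: "IWHHHD"
Token 6: backref(off=3, len=1). Copied 'H' from pos 3. Output: "IWHHHDH"

Answer: IWHHHDH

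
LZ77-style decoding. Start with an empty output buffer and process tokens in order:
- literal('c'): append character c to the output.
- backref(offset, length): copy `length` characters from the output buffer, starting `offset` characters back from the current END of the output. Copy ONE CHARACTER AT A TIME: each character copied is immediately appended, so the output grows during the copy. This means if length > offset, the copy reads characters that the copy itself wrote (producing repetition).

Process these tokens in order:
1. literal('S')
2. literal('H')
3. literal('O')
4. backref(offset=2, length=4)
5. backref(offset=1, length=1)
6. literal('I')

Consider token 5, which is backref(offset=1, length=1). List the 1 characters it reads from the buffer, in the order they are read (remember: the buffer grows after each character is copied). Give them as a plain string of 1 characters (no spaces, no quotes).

Answer: O

Derivation:
Token 1: literal('S'). Output: "S"
Token 2: literal('H'). Output: "SH"
Token 3: literal('O'). Output: "SHO"
Token 4: backref(off=2, len=4) (overlapping!). Copied 'HOHO' from pos 1. Output: "SHOHOHO"
Token 5: backref(off=1, len=1). Buffer before: "SHOHOHO" (len 7)
  byte 1: read out[6]='O', append. Buffer now: "SHOHOHOO"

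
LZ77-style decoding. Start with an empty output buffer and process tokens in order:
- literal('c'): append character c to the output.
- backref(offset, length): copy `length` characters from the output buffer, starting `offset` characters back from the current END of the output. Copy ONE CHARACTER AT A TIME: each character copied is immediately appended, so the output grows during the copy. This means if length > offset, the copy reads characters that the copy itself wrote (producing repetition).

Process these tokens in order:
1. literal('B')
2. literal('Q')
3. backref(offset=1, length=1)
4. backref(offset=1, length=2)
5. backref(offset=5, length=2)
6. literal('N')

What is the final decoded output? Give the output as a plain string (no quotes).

Answer: BQQQQBQN

Derivation:
Token 1: literal('B'). Output: "B"
Token 2: literal('Q'). Output: "BQ"
Token 3: backref(off=1, len=1). Copied 'Q' from pos 1. Output: "BQQ"
Token 4: backref(off=1, len=2) (overlapping!). Copied 'QQ' from pos 2. Output: "BQQQQ"
Token 5: backref(off=5, len=2). Copied 'BQ' from pos 0. Output: "BQQQQBQ"
Token 6: literal('N'). Output: "BQQQQBQN"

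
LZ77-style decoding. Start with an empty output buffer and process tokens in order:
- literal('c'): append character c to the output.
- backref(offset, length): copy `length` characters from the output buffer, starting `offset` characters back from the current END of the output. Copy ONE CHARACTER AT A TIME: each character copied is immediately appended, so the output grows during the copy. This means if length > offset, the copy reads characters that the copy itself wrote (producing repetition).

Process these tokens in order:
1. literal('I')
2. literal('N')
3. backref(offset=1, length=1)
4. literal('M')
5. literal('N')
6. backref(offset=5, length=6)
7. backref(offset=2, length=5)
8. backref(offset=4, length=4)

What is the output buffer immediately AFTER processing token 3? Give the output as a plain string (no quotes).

Token 1: literal('I'). Output: "I"
Token 2: literal('N'). Output: "IN"
Token 3: backref(off=1, len=1). Copied 'N' from pos 1. Output: "INN"

Answer: INN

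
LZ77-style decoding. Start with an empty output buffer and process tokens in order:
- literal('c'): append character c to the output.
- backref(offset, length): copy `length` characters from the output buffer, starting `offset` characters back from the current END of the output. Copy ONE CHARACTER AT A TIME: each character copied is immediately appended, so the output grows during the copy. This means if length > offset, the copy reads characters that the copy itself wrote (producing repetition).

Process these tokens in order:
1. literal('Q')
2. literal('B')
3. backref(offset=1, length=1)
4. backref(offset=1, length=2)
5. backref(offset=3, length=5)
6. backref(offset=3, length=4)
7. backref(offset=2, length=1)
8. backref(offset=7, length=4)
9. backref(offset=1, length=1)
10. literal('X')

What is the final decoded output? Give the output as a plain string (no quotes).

Token 1: literal('Q'). Output: "Q"
Token 2: literal('B'). Output: "QB"
Token 3: backref(off=1, len=1). Copied 'B' from pos 1. Output: "QBB"
Token 4: backref(off=1, len=2) (overlapping!). Copied 'BB' from pos 2. Output: "QBBBB"
Token 5: backref(off=3, len=5) (overlapping!). Copied 'BBBBB' from pos 2. Output: "QBBBBBBBBB"
Token 6: backref(off=3, len=4) (overlapping!). Copied 'BBBB' from pos 7. Output: "QBBBBBBBBBBBBB"
Token 7: backref(off=2, len=1). Copied 'B' from pos 12. Output: "QBBBBBBBBBBBBBB"
Token 8: backref(off=7, len=4). Copied 'BBBB' from pos 8. Output: "QBBBBBBBBBBBBBBBBBB"
Token 9: backref(off=1, len=1). Copied 'B' from pos 18. Output: "QBBBBBBBBBBBBBBBBBBB"
Token 10: literal('X'). Output: "QBBBBBBBBBBBBBBBBBBBX"

Answer: QBBBBBBBBBBBBBBBBBBBX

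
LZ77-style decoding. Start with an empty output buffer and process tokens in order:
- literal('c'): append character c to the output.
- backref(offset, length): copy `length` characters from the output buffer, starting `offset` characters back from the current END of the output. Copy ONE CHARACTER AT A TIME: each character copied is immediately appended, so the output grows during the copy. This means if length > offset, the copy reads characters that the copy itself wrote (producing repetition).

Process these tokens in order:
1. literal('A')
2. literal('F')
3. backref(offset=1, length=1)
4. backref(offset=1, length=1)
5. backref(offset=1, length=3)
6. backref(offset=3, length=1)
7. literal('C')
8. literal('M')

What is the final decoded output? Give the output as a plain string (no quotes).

Answer: AFFFFFFFCM

Derivation:
Token 1: literal('A'). Output: "A"
Token 2: literal('F'). Output: "AF"
Token 3: backref(off=1, len=1). Copied 'F' from pos 1. Output: "AFF"
Token 4: backref(off=1, len=1). Copied 'F' from pos 2. Output: "AFFF"
Token 5: backref(off=1, len=3) (overlapping!). Copied 'FFF' from pos 3. Output: "AFFFFFF"
Token 6: backref(off=3, len=1). Copied 'F' from pos 4. Output: "AFFFFFFF"
Token 7: literal('C'). Output: "AFFFFFFFC"
Token 8: literal('M'). Output: "AFFFFFFFCM"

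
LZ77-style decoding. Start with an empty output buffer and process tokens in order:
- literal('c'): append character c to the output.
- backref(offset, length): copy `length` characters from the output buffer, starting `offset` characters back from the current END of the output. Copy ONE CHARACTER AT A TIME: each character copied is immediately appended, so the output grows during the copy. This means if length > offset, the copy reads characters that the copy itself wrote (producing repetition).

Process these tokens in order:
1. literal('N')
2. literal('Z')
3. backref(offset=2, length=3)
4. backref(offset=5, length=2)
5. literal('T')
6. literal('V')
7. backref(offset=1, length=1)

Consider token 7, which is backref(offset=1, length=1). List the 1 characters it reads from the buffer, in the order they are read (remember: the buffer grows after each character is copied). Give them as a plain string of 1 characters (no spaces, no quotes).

Token 1: literal('N'). Output: "N"
Token 2: literal('Z'). Output: "NZ"
Token 3: backref(off=2, len=3) (overlapping!). Copied 'NZN' from pos 0. Output: "NZNZN"
Token 4: backref(off=5, len=2). Copied 'NZ' from pos 0. Output: "NZNZNNZ"
Token 5: literal('T'). Output: "NZNZNNZT"
Token 6: literal('V'). Output: "NZNZNNZTV"
Token 7: backref(off=1, len=1). Buffer before: "NZNZNNZTV" (len 9)
  byte 1: read out[8]='V', append. Buffer now: "NZNZNNZTVV"

Answer: V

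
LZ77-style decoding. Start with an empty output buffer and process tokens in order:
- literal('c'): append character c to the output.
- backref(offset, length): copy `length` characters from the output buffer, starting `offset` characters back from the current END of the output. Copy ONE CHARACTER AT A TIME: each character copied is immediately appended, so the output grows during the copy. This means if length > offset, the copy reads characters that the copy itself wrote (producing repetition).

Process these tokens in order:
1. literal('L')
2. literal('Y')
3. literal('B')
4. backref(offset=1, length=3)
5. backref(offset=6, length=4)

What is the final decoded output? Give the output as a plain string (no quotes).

Answer: LYBBBBLYBB

Derivation:
Token 1: literal('L'). Output: "L"
Token 2: literal('Y'). Output: "LY"
Token 3: literal('B'). Output: "LYB"
Token 4: backref(off=1, len=3) (overlapping!). Copied 'BBB' from pos 2. Output: "LYBBBB"
Token 5: backref(off=6, len=4). Copied 'LYBB' from pos 0. Output: "LYBBBBLYBB"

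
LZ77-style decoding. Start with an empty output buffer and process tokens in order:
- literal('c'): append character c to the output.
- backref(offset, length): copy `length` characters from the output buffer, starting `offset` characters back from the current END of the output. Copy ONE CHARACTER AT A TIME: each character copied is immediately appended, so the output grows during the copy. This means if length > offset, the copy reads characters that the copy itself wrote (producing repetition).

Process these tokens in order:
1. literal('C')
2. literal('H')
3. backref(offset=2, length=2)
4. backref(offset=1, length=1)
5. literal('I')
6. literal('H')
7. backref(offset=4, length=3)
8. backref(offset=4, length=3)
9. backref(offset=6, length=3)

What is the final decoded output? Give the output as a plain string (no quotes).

Token 1: literal('C'). Output: "C"
Token 2: literal('H'). Output: "CH"
Token 3: backref(off=2, len=2). Copied 'CH' from pos 0. Output: "CHCH"
Token 4: backref(off=1, len=1). Copied 'H' from pos 3. Output: "CHCHH"
Token 5: literal('I'). Output: "CHCHHI"
Token 6: literal('H'). Output: "CHCHHIH"
Token 7: backref(off=4, len=3). Copied 'HHI' from pos 3. Output: "CHCHHIHHHI"
Token 8: backref(off=4, len=3). Copied 'HHH' from pos 6. Output: "CHCHHIHHHIHHH"
Token 9: backref(off=6, len=3). Copied 'HHI' from pos 7. Output: "CHCHHIHHHIHHHHHI"

Answer: CHCHHIHHHIHHHHHI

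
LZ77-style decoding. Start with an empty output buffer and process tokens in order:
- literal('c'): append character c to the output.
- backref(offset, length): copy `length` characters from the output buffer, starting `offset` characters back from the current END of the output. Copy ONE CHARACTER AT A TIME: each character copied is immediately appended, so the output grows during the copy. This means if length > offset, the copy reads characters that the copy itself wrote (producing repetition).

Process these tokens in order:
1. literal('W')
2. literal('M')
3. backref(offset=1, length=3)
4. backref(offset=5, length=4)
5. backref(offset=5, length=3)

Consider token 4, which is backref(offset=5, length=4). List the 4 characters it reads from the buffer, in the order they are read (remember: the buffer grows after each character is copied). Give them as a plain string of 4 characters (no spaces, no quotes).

Answer: WMMM

Derivation:
Token 1: literal('W'). Output: "W"
Token 2: literal('M'). Output: "WM"
Token 3: backref(off=1, len=3) (overlapping!). Copied 'MMM' from pos 1. Output: "WMMMM"
Token 4: backref(off=5, len=4). Buffer before: "WMMMM" (len 5)
  byte 1: read out[0]='W', append. Buffer now: "WMMMMW"
  byte 2: read out[1]='M', append. Buffer now: "WMMMMWM"
  byte 3: read out[2]='M', append. Buffer now: "WMMMMWMM"
  byte 4: read out[3]='M', append. Buffer now: "WMMMMWMMM"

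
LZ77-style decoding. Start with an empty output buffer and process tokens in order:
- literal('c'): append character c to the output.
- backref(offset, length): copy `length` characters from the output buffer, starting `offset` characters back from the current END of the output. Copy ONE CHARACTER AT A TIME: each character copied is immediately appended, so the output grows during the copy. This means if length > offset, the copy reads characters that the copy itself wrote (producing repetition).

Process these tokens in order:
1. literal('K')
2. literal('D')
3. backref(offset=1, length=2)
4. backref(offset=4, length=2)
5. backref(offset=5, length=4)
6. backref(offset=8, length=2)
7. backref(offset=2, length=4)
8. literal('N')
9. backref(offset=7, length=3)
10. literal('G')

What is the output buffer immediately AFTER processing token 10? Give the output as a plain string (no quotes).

Token 1: literal('K'). Output: "K"
Token 2: literal('D'). Output: "KD"
Token 3: backref(off=1, len=2) (overlapping!). Copied 'DD' from pos 1. Output: "KDDD"
Token 4: backref(off=4, len=2). Copied 'KD' from pos 0. Output: "KDDDKD"
Token 5: backref(off=5, len=4). Copied 'DDDK' from pos 1. Output: "KDDDKDDDDK"
Token 6: backref(off=8, len=2). Copied 'DD' from pos 2. Output: "KDDDKDDDDKDD"
Token 7: backref(off=2, len=4) (overlapping!). Copied 'DDDD' from pos 10. Output: "KDDDKDDDDKDDDDDD"
Token 8: literal('N'). Output: "KDDDKDDDDKDDDDDDN"
Token 9: backref(off=7, len=3). Copied 'DDD' from pos 10. Output: "KDDDKDDDDKDDDDDDNDDD"
Token 10: literal('G'). Output: "KDDDKDDDDKDDDDDDNDDDG"

Answer: KDDDKDDDDKDDDDDDNDDDG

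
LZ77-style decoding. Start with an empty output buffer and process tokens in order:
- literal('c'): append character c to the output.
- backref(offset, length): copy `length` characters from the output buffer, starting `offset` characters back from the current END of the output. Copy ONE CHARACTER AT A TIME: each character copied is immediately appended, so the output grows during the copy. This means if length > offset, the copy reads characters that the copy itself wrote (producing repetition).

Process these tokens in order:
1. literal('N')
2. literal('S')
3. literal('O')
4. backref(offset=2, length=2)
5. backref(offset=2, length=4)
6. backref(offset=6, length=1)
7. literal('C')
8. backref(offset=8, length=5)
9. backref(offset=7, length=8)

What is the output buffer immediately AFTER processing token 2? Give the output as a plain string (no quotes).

Token 1: literal('N'). Output: "N"
Token 2: literal('S'). Output: "NS"

Answer: NS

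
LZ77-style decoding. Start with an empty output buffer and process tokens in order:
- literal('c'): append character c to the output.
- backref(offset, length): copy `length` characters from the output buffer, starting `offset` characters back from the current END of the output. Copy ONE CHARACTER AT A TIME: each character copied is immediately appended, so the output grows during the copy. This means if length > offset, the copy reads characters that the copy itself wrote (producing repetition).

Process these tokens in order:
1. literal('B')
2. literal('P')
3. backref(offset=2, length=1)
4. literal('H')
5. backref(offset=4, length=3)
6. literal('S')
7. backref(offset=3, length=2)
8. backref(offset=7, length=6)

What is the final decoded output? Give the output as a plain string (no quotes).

Token 1: literal('B'). Output: "B"
Token 2: literal('P'). Output: "BP"
Token 3: backref(off=2, len=1). Copied 'B' from pos 0. Output: "BPB"
Token 4: literal('H'). Output: "BPBH"
Token 5: backref(off=4, len=3). Copied 'BPB' from pos 0. Output: "BPBHBPB"
Token 6: literal('S'). Output: "BPBHBPBS"
Token 7: backref(off=3, len=2). Copied 'PB' from pos 5. Output: "BPBHBPBSPB"
Token 8: backref(off=7, len=6). Copied 'HBPBSP' from pos 3. Output: "BPBHBPBSPBHBPBSP"

Answer: BPBHBPBSPBHBPBSP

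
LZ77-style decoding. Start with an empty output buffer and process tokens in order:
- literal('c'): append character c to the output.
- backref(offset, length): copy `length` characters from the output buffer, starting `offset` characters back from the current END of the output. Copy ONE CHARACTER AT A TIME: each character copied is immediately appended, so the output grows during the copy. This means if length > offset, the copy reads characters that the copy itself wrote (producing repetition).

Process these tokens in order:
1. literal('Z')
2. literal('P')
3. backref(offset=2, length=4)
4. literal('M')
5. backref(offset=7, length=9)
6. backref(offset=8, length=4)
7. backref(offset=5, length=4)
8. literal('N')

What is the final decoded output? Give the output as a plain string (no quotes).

Token 1: literal('Z'). Output: "Z"
Token 2: literal('P'). Output: "ZP"
Token 3: backref(off=2, len=4) (overlapping!). Copied 'ZPZP' from pos 0. Output: "ZPZPZP"
Token 4: literal('M'). Output: "ZPZPZPM"
Token 5: backref(off=7, len=9) (overlapping!). Copied 'ZPZPZPMZP' from pos 0. Output: "ZPZPZPMZPZPZPMZP"
Token 6: backref(off=8, len=4). Copied 'PZPZ' from pos 8. Output: "ZPZPZPMZPZPZPMZPPZPZ"
Token 7: backref(off=5, len=4). Copied 'PPZP' from pos 15. Output: "ZPZPZPMZPZPZPMZPPZPZPPZP"
Token 8: literal('N'). Output: "ZPZPZPMZPZPZPMZPPZPZPPZPN"

Answer: ZPZPZPMZPZPZPMZPPZPZPPZPN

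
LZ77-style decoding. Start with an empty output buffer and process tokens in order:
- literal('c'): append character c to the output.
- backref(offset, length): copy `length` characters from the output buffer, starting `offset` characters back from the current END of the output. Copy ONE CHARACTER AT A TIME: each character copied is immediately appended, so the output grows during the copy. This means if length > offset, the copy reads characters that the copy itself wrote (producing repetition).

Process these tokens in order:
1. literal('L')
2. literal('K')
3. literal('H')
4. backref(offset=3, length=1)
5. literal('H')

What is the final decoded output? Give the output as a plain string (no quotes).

Token 1: literal('L'). Output: "L"
Token 2: literal('K'). Output: "LK"
Token 3: literal('H'). Output: "LKH"
Token 4: backref(off=3, len=1). Copied 'L' from pos 0. Output: "LKHL"
Token 5: literal('H'). Output: "LKHLH"

Answer: LKHLH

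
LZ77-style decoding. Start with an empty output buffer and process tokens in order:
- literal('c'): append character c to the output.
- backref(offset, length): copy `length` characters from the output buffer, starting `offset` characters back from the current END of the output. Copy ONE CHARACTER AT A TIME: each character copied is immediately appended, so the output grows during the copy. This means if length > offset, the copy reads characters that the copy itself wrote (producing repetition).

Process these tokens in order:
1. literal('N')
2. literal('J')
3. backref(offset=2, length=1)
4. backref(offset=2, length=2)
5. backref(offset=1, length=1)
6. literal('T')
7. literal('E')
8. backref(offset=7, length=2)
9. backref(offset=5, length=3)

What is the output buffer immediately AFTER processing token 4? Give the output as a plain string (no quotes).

Token 1: literal('N'). Output: "N"
Token 2: literal('J'). Output: "NJ"
Token 3: backref(off=2, len=1). Copied 'N' from pos 0. Output: "NJN"
Token 4: backref(off=2, len=2). Copied 'JN' from pos 1. Output: "NJNJN"

Answer: NJNJN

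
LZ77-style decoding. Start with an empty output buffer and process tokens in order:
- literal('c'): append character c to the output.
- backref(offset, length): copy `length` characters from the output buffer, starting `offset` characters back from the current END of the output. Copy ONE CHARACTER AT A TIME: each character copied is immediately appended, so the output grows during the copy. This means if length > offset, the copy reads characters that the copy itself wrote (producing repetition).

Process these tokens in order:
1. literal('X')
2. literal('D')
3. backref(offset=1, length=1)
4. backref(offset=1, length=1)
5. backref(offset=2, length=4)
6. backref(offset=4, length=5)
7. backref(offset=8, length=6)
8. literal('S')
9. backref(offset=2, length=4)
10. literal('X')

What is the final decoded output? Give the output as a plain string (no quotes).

Answer: XDDDDDDDDDDDDDDDDDDSDSDSX

Derivation:
Token 1: literal('X'). Output: "X"
Token 2: literal('D'). Output: "XD"
Token 3: backref(off=1, len=1). Copied 'D' from pos 1. Output: "XDD"
Token 4: backref(off=1, len=1). Copied 'D' from pos 2. Output: "XDDD"
Token 5: backref(off=2, len=4) (overlapping!). Copied 'DDDD' from pos 2. Output: "XDDDDDDD"
Token 6: backref(off=4, len=5) (overlapping!). Copied 'DDDDD' from pos 4. Output: "XDDDDDDDDDDDD"
Token 7: backref(off=8, len=6). Copied 'DDDDDD' from pos 5. Output: "XDDDDDDDDDDDDDDDDDD"
Token 8: literal('S'). Output: "XDDDDDDDDDDDDDDDDDDS"
Token 9: backref(off=2, len=4) (overlapping!). Copied 'DSDS' from pos 18. Output: "XDDDDDDDDDDDDDDDDDDSDSDS"
Token 10: literal('X'). Output: "XDDDDDDDDDDDDDDDDDDSDSDSX"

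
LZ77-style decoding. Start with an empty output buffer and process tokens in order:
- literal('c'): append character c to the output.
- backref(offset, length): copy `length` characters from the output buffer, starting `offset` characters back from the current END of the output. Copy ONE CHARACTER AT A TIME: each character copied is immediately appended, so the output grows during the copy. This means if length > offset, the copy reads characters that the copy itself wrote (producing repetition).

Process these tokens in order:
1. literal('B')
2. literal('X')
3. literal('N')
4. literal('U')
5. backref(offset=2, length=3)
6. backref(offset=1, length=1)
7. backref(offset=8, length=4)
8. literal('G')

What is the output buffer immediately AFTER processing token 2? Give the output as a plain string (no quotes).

Token 1: literal('B'). Output: "B"
Token 2: literal('X'). Output: "BX"

Answer: BX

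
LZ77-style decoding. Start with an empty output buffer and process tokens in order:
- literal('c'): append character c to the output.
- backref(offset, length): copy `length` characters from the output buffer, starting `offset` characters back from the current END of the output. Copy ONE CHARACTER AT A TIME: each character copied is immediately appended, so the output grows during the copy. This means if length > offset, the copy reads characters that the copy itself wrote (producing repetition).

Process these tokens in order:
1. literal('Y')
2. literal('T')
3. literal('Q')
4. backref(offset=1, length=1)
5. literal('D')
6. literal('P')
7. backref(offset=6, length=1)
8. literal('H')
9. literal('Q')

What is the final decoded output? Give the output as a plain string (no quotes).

Token 1: literal('Y'). Output: "Y"
Token 2: literal('T'). Output: "YT"
Token 3: literal('Q'). Output: "YTQ"
Token 4: backref(off=1, len=1). Copied 'Q' from pos 2. Output: "YTQQ"
Token 5: literal('D'). Output: "YTQQD"
Token 6: literal('P'). Output: "YTQQDP"
Token 7: backref(off=6, len=1). Copied 'Y' from pos 0. Output: "YTQQDPY"
Token 8: literal('H'). Output: "YTQQDPYH"
Token 9: literal('Q'). Output: "YTQQDPYHQ"

Answer: YTQQDPYHQ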